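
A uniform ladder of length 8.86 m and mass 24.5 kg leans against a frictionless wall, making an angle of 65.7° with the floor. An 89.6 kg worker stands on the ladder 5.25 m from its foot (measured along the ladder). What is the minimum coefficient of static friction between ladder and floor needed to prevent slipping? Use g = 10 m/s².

μ_min ≈ 0.259

Sum moments about the foot of the ladder (the floor normal and friction both act there and drop out).
Ladder weight 24.5×10 = 245 N acts at 4.43 m along the ladder; its horizontal arm is 4.43·cos65.7° = 1.823 m → τ = 446.6 N·m clockwise.
Worker: 89.6×10 = 896 N at 5.25 m → arm 2.16 m → τ = 1935 N·m clockwise.
Wall normal N acts horizontally at the top; its moment arm is the height L sinθ = 8.86·sin65.7° = 8.075 m, counterclockwise.
For rotational equilibrium, N × 8.075 = 2382, so N = 295 N.
ΣFx = 0 ⇒ f = N_wall = 295 N. ΣFy = 0 ⇒ N_floor = 1141 N.
μ_min = f / N_floor = 295 / 1141 = 0.259.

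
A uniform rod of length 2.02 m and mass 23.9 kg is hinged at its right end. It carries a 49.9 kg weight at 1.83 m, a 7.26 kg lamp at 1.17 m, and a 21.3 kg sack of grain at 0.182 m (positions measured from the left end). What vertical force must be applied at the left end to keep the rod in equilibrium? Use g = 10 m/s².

Choose the right end as the axis so the unknown pivot reaction has zero arm there.
Beam weight: 23.9 × 10 = 239 N down at 1.01 m → arm 1.01 m, τ = 239 × 1.01 = 241.4 N·m counterclockwise.
Weight: 49.9 × 10 = 499 N down at 1.83 m → arm 0.19 m, τ = 499 × 0.19 = 94.81 N·m counterclockwise.
Lamp: 7.26 × 10 = 72.6 N down at 1.17 m → arm 0.85 m, τ = 72.6 × 0.85 = 61.71 N·m counterclockwise.
Sack of grain: 21.3 × 10 = 213 N down at 0.182 m → arm 1.838 m, τ = 213 × 1.838 = 391.5 N·m counterclockwise.
Net moment of the loads = 789.4 N·m counterclockwise.
The upward force F acts at the left end, arm 2.02 m, giving F × 2.02 clockwise.
For rotational equilibrium, F × 2.02 = 789.4, so F = 789.4 / 2.02 = 391 N.

F ≈ 391 N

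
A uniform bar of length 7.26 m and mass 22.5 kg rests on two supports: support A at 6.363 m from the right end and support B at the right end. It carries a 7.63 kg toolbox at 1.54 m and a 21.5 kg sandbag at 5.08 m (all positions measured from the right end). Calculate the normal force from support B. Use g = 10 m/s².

R_B ≈ 198 N

Sum moments about support A (its reaction then has zero moment arm).
Beam weight: 22.5 × 10 = 225 N down at 3.63 m → arm 2.733 m, τ = 225 × 2.733 = 614.9 N·m clockwise.
Toolbox: 7.63 × 10 = 76.3 N down at 1.54 m → arm 4.823 m, τ = 76.3 × 4.823 = 368 N·m clockwise.
Sandbag: 21.5 × 10 = 215 N down at 5.08 m → arm 1.283 m, τ = 215 × 1.283 = 275.8 N·m clockwise.
Net load moment about support A = 1259 N·m clockwise.
Reaction R at support B is upward at 0 m, arm 6.363 m → moment R × 6.363 counterclockwise.
For rotational equilibrium, R × 6.363 = 1259, so R = 198 N.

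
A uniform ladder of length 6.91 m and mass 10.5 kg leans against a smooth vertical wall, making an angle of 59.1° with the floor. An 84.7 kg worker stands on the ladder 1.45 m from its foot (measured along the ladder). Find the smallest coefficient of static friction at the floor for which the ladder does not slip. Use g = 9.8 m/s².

μ_min ≈ 0.145

Taking torques about the foot of the ladder:
Ladder weight 10.5×9.8 = 102.9 N acts at 3.455 m along the ladder; its horizontal arm is 3.455·cos59.1° = 1.774 m → τ = 182.5 N·m clockwise.
Worker: 84.7×9.8 = 830.1 N at 1.45 m → arm 0.7446 m → τ = 618.1 N·m clockwise.
Wall normal N acts horizontally at the top; its moment arm is the height L sinθ = 6.91·sin59.1° = 5.929 m, counterclockwise.
Στ = 0 ⇒ N × 5.929 = 800.6 ⇒ N = 135 N.
ΣFx = 0 ⇒ f = N_wall = 135 N. ΣFy = 0 ⇒ N_floor = 933 N.
μ_min = f / N_floor = 135 / 933 = 0.145.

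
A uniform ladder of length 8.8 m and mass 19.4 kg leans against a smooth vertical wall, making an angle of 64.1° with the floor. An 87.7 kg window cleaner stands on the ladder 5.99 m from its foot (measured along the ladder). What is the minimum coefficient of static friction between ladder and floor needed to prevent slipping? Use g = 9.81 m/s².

μ_min ≈ 0.315

Taking torques about the foot of the ladder:
Ladder weight 19.4×9.81 = 190.3 N acts at 4.4 m along the ladder; its horizontal arm is 4.4·cos64.1° = 1.922 m → τ = 365.8 N·m clockwise.
Window cleaner: 87.7×9.81 = 860.3 N at 5.99 m → arm 2.616 m → τ = 2251 N·m clockwise.
Wall normal N acts horizontally at the top; its moment arm is the height L sinθ = 8.8·sin64.1° = 7.916 m, counterclockwise.
Στ = 0 ⇒ N × 7.916 = 2617 ⇒ N = 330.6 N.
ΣFx = 0 ⇒ f = N_wall = 330.6 N. ΣFy = 0 ⇒ N_floor = 1051 N.
μ_min = f / N_floor = 330.6 / 1051 = 0.315.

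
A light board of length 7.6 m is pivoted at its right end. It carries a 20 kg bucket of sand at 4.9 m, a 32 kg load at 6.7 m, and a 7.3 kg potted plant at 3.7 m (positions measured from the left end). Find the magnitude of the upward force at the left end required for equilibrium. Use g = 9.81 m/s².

About the right end:
Bucket of sand: 20 × 9.81 = 196.2 N down at 4.9 m → arm 2.7 m, τ = 196.2 × 2.7 = 529.7 N·m counterclockwise.
Load: 32 × 9.81 = 313.9 N down at 6.7 m → arm 0.9 m, τ = 313.9 × 0.9 = 282.5 N·m counterclockwise.
Potted plant: 7.3 × 9.81 = 71.61 N down at 3.7 m → arm 3.9 m, τ = 71.61 × 3.9 = 279.3 N·m counterclockwise.
Net moment of the loads = 1092 N·m counterclockwise.
The upward force F acts at the left end, arm 7.6 m, giving F × 7.6 clockwise.
Στ = 0 ⇒ F × 7.6 = 1092 ⇒ F = 1092 / 7.6 = 144 N.

F ≈ 144 N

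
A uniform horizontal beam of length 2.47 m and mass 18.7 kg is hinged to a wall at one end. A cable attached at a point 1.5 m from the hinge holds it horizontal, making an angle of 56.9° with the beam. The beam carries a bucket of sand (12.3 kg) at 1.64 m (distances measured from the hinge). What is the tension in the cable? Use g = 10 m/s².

T ≈ 344 N

Take moments about the hinge.
Beam weight: 18.7 × 10 = 187 N down at 1.235 m → arm 1.235 m, τ = 187 × 1.235 = 230.9 N·m clockwise.
Bucket of sand: 12.3 × 10 = 123 N down at 1.64 m → arm 1.64 m, τ = 123 × 1.64 = 201.7 N·m clockwise.
Total clockwise load moment = 432.6 N·m.
The cable tension T acts at 1.5 m; only its component perpendicular to the beam, T sinθ, produces torque. sin 56.9° = 0.8377.
For rotational equilibrium, T × 1.5 × 0.8377 = 432.6, so T = 432.6 / 1.257 = 344 N.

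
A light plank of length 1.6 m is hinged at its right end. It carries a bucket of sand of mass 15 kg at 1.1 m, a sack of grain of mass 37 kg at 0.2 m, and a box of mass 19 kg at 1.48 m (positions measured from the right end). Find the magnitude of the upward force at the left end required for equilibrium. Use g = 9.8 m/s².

Taking torques about the right end:
Bucket of sand: 15 × 9.8 = 147 N down at 1.1 m → arm 1.1 m, τ = 147 × 1.1 = 161.7 N·m counterclockwise.
Sack of grain: 37 × 9.8 = 362.6 N down at 0.2 m → arm 0.2 m, τ = 362.6 × 0.2 = 72.52 N·m counterclockwise.
Box: 19 × 9.8 = 186.2 N down at 1.48 m → arm 1.48 m, τ = 186.2 × 1.48 = 275.6 N·m counterclockwise.
Net moment of the loads = 509.8 N·m counterclockwise.
The upward force F acts at the left end, arm 1.6 m, giving F × 1.6 clockwise.
Setting net torque to zero: F × 1.6 = 509.8 → F = 509.8 / 1.6 = 319 N.

F ≈ 319 N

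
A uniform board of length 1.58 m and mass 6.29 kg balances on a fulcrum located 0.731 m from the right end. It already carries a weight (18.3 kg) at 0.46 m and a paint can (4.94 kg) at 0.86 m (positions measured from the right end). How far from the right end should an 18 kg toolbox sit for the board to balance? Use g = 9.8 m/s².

Taking torques about the fulcrum (at 0.731 m from the right end):
Beam weight: 6.29 × 9.8 = 61.64 N down at 0.79 m → arm 0.059 m, τ = 61.64 × 0.059 = 3.637 N·m counterclockwise.
Weight: 18.3 × 9.8 = 179.3 N down at 0.46 m → arm 0.271 m, τ = 179.3 × 0.271 = 48.59 N·m clockwise.
Paint can: 4.94 × 9.8 = 48.41 N down at 0.86 m → arm 0.129 m, τ = 48.41 × 0.129 = 6.245 N·m counterclockwise.
Net moment of existing loads = 38.71 N·m clockwise.
The toolbox weighs 18 × 9.8 = 176.4 N and must supply an equal counterclockwise moment, so its lever arm about the fulcrum is 38.71 / 176.4 = 0.219 m.
That puts it at 0.731 + 0.219 = 0.95 m from the right end.

x ≈ 0.95 m from the right end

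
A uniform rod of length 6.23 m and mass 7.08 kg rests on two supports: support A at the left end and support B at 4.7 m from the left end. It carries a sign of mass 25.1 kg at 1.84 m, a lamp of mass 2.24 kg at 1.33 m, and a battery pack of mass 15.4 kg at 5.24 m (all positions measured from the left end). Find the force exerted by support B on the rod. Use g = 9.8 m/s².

Sum moments about support A (its reaction then has zero moment arm).
Beam weight: 7.08 × 9.8 = 69.38 N down at 3.115 m → arm 3.115 m, τ = 69.38 × 3.115 = 216.1 N·m clockwise.
Sign: 25.1 × 9.8 = 246 N down at 1.84 m → arm 1.84 m, τ = 246 × 1.84 = 452.6 N·m clockwise.
Lamp: 2.24 × 9.8 = 21.95 N down at 1.33 m → arm 1.33 m, τ = 21.95 × 1.33 = 29.19 N·m clockwise.
Battery pack: 15.4 × 9.8 = 150.9 N down at 5.24 m → arm 5.24 m, τ = 150.9 × 5.24 = 790.7 N·m clockwise.
Net load moment about support A = 1489 N·m clockwise.
Reaction R at support B is upward at 4.7 m, arm 4.7 m → moment R × 4.7 counterclockwise.
For rotational equilibrium, R × 4.7 = 1489, so R = 317 N.

R_B ≈ 317 N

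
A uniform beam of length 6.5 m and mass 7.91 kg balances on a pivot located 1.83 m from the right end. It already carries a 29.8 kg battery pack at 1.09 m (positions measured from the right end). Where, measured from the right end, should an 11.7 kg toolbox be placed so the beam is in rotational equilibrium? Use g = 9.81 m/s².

Taking torques about the pivot (at 1.83 m from the right end):
Beam weight: 7.91 × 9.81 = 77.6 N down at 3.25 m → arm 1.42 m, τ = 77.6 × 1.42 = 110.2 N·m counterclockwise.
Battery pack: 29.8 × 9.81 = 292.3 N down at 1.09 m → arm 0.74 m, τ = 292.3 × 0.74 = 216.3 N·m clockwise.
Net moment of existing loads = 106.1 N·m clockwise.
The toolbox weighs 11.7 × 9.81 = 114.8 N and must supply an equal counterclockwise moment, so its lever arm about the pivot is 106.1 / 114.8 = 0.924 m.
That puts it at 1.83 + 0.924 = 2.75 m from the right end.

x ≈ 2.75 m from the right end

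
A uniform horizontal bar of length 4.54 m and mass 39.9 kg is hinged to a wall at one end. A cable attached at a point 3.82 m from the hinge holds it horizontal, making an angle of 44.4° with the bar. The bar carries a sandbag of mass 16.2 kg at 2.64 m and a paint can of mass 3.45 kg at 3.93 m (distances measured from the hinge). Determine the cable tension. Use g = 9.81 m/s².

T ≈ 539 N

Sum moments about the hinge (the unknown hinge reaction has zero arm there).
Beam weight: 39.9 × 9.81 = 391.4 N down at 2.27 m → arm 2.27 m, τ = 391.4 × 2.27 = 888.5 N·m clockwise.
Sandbag: 16.2 × 9.81 = 158.9 N down at 2.64 m → arm 2.64 m, τ = 158.9 × 2.64 = 419.5 N·m clockwise.
Paint can: 3.45 × 9.81 = 33.84 N down at 3.93 m → arm 3.93 m, τ = 33.84 × 3.93 = 133 N·m clockwise.
Total clockwise load moment = 1441 N·m.
The cable tension T acts at 3.82 m; only its component perpendicular to the bar, T sinθ, produces torque. sin 44.4° = 0.6997.
Στ = 0 ⇒ T × 3.82 × 0.6997 = 1441 ⇒ T = 1441 / 2.673 = 539 N.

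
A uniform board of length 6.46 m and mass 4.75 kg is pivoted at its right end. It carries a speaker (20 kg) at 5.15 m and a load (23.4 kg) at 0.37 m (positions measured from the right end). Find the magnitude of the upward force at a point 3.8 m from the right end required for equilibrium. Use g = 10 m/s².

F ≈ 334 N

Choose the right end as the axis so the unknown pivot reaction has zero arm there.
Beam weight: 4.75 × 10 = 47.5 N down at 3.23 m → arm 3.23 m, τ = 47.5 × 3.23 = 153.4 N·m counterclockwise.
Speaker: 20 × 10 = 200 N down at 5.15 m → arm 5.15 m, τ = 200 × 5.15 = 1030 N·m counterclockwise.
Load: 23.4 × 10 = 234 N down at 0.37 m → arm 0.37 m, τ = 234 × 0.37 = 86.58 N·m counterclockwise.
Net moment of the loads = 1270 N·m counterclockwise.
The upward force F acts at a point 3.8 m from the right end, arm 3.8 m, giving F × 3.8 clockwise.
Στ = 0 ⇒ F × 3.8 = 1270 ⇒ F = 1270 / 3.8 = 334 N.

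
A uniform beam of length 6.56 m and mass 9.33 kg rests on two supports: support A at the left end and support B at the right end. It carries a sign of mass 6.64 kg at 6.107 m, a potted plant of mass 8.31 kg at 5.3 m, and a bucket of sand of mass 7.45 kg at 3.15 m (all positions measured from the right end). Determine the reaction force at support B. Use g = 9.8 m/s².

Taking torques about support A:
Beam weight: 9.33 × 9.8 = 91.43 N down at 3.28 m → arm 3.28 m, τ = 91.43 × 3.28 = 299.9 N·m clockwise.
Sign: 6.64 × 9.8 = 65.07 N down at 6.107 m → arm 0.453 m, τ = 65.07 × 0.453 = 29.48 N·m clockwise.
Potted plant: 8.31 × 9.8 = 81.44 N down at 5.3 m → arm 1.26 m, τ = 81.44 × 1.26 = 102.6 N·m clockwise.
Bucket of sand: 7.45 × 9.8 = 73.01 N down at 3.15 m → arm 3.41 m, τ = 73.01 × 3.41 = 249 N·m clockwise.
Net load moment about support A = 681 N·m clockwise.
Reaction R at support B is upward at 0 m, arm 6.56 m → moment R × 6.56 counterclockwise.
Balancing moments: R × 6.56 = 681, giving R = 104 N.

R_B ≈ 104 N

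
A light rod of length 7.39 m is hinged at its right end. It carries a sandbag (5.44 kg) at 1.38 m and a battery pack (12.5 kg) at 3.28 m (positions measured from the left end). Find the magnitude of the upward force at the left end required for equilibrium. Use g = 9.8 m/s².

F ≈ 111 N

Taking torques about the right end:
Sandbag: 5.44 × 9.8 = 53.31 N down at 1.38 m → arm 6.01 m, τ = 53.31 × 6.01 = 320.4 N·m counterclockwise.
Battery pack: 12.5 × 9.8 = 122.5 N down at 3.28 m → arm 4.11 m, τ = 122.5 × 4.11 = 503.5 N·m counterclockwise.
Net moment of the loads = 823.9 N·m counterclockwise.
The upward force F acts at the left end, arm 7.39 m, giving F × 7.39 clockwise.
Balancing moments: F × 7.39 = 823.9, giving F = 823.9 / 7.39 = 111 N.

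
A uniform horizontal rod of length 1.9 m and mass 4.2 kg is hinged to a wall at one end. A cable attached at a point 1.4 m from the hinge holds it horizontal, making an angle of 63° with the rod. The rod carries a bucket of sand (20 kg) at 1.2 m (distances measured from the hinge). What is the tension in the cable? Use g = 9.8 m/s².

T ≈ 220 N

Take moments about the hinge.
Beam weight: 4.2 × 9.8 = 41.16 N down at 0.95 m → arm 0.95 m, τ = 41.16 × 0.95 = 39.1 N·m clockwise.
Bucket of sand: 20 × 9.8 = 196 N down at 1.2 m → arm 1.2 m, τ = 196 × 1.2 = 235.2 N·m clockwise.
Total clockwise load moment = 274.3 N·m.
The cable tension T acts at 1.4 m; only its component perpendicular to the rod, T sinθ, produces torque. sin 63° = 0.891.
For rotational equilibrium, T × 1.4 × 0.891 = 274.3, so T = 274.3 / 1.247 = 220 N.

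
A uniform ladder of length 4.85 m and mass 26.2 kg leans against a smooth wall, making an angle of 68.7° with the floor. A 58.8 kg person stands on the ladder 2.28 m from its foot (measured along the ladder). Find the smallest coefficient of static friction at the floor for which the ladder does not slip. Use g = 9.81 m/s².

Taking torques about the foot of the ladder:
Ladder weight 26.2×9.81 = 257 N acts at 2.425 m along the ladder; its horizontal arm is 2.425·cos68.7° = 0.8809 m → τ = 226.4 N·m clockwise.
Person: 58.8×9.81 = 576.8 N at 2.28 m → arm 0.8282 m → τ = 477.7 N·m clockwise.
Wall normal N acts horizontally at the top; its moment arm is the height L sinθ = 4.85·sin68.7° = 4.519 m, counterclockwise.
Setting net torque to zero: N × 4.519 = 704.1 → N = 155.8 N.
ΣFx = 0 ⇒ f = N_wall = 155.8 N. ΣFy = 0 ⇒ N_floor = 833.8 N.
μ_min = f / N_floor = 155.8 / 833.8 = 0.187.

μ_min ≈ 0.187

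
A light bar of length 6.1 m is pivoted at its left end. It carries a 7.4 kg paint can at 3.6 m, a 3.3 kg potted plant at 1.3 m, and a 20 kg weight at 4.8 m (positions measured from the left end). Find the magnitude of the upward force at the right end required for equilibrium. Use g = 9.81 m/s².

About the left end:
Paint can: 7.4 × 9.81 = 72.59 N down at 3.6 m → arm 3.6 m, τ = 72.59 × 3.6 = 261.3 N·m clockwise.
Potted plant: 3.3 × 9.81 = 32.37 N down at 1.3 m → arm 1.3 m, τ = 32.37 × 1.3 = 42.08 N·m clockwise.
Weight: 20 × 9.81 = 196.2 N down at 4.8 m → arm 4.8 m, τ = 196.2 × 4.8 = 941.8 N·m clockwise.
Net moment of the loads = 1245 N·m clockwise.
The upward force F acts at the right end, arm 6.1 m, giving F × 6.1 counterclockwise.
Balancing moments: F × 6.1 = 1245, giving F = 1245 / 6.1 = 204 N.

F ≈ 204 N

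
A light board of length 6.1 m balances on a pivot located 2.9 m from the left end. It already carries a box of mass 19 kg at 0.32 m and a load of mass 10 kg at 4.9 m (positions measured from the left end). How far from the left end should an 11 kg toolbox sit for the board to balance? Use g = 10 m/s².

Choose the pivot (at 2.9 m from the left end) as the axis so the support reaction has zero arm there.
Box: 19 × 10 = 190 N down at 0.32 m → arm 2.58 m, τ = 190 × 2.58 = 490.2 N·m counterclockwise.
Load: 10 × 10 = 100 N down at 4.9 m → arm 2 m, τ = 100 × 2 = 200 N·m clockwise.
Net moment of existing loads = 290.2 N·m counterclockwise.
The toolbox weighs 11 × 10 = 110 N and must supply an equal clockwise moment, so its lever arm about the pivot is 290.2 / 110 = 2.64 m.
That puts it at 2.9 + 2.64 = 5.54 m from the left end.

x ≈ 5.54 m from the left end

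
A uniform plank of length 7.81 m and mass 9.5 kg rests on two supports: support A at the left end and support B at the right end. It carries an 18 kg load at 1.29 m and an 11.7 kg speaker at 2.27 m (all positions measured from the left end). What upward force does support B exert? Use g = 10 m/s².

R_B ≈ 111 N

Sum moments about support A (its reaction then has zero moment arm).
Beam weight: 9.5 × 10 = 95 N down at 3.905 m → arm 3.905 m, τ = 95 × 3.905 = 371 N·m clockwise.
Load: 18 × 10 = 180 N down at 1.29 m → arm 1.29 m, τ = 180 × 1.29 = 232.2 N·m clockwise.
Speaker: 11.7 × 10 = 117 N down at 2.27 m → arm 2.27 m, τ = 117 × 2.27 = 265.6 N·m clockwise.
Net load moment about support A = 868.8 N·m clockwise.
Reaction R at support B is upward at 7.81 m, arm 7.81 m → moment R × 7.81 counterclockwise.
Στ = 0 ⇒ R × 7.81 = 868.8 ⇒ R = 111 N.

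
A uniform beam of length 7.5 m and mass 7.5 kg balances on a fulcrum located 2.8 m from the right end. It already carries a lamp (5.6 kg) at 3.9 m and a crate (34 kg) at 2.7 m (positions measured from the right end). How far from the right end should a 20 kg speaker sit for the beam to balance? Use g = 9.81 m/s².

x ≈ 2.31 m from the right end

About the fulcrum (at 2.8 m from the right end):
Beam weight: 7.5 × 9.81 = 73.58 N down at 3.75 m → arm 0.95 m, τ = 73.58 × 0.95 = 69.9 N·m counterclockwise.
Lamp: 5.6 × 9.81 = 54.94 N down at 3.9 m → arm 1.1 m, τ = 54.94 × 1.1 = 60.43 N·m counterclockwise.
Crate: 34 × 9.81 = 333.5 N down at 2.7 m → arm 0.1 m, τ = 333.5 × 0.1 = 33.35 N·m clockwise.
Net moment of existing loads = 96.98 N·m counterclockwise.
The speaker weighs 20 × 9.81 = 196.2 N and must supply an equal clockwise moment, so its lever arm about the fulcrum is 96.98 / 196.2 = 0.494 m.
That puts it at 2.8 − 0.494 = 2.31 m from the right end.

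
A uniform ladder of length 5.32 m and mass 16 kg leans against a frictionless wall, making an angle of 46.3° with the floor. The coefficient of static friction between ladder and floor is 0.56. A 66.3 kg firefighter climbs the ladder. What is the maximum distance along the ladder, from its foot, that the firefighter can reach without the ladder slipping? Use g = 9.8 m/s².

d ≈ 3.23 m

Sum moments about the foot of the ladder (the floor normal and friction both act there and drop out).
Ladder weight 16×9.8 = 156.8 N acts at 2.66 m along the ladder; its horizontal arm is 2.66·cos46.3° = 1.838 m → τ = 288.2 N·m clockwise.
Firefighter weight 66.3×9.8 = 649.7 N at distance d → arm d·cos46.3° → τ = 649.7·d·0.6909 clockwise.
Wall normal N at the top has arm L sinθ = 3.846 m counterclockwise, so Στ = 0 gives N·3.846 = 288.2 + 448.9·d.
ΣFy = 0 ⇒ N_floor = 806.5 N, so the maximum friction is μ_s·N_floor = 0.56×806.5 = 451.6 N. ΣFx = 0 ⇒ N_wall = f, so at the slipping point N = 451.6 N.
Substituting: 451.6×3.846 = 288.2 + 448.9·d ⇒ d = (1737 − 288.2) / 448.9 = 3.23 m.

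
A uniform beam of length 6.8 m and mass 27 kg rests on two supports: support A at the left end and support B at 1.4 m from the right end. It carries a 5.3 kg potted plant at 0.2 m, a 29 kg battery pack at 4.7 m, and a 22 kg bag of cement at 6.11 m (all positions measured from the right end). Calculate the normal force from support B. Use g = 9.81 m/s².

Take moments about support A.
Beam weight: 27 × 9.81 = 264.9 N down at 3.4 m → arm 3.4 m, τ = 264.9 × 3.4 = 900.7 N·m clockwise.
Potted plant: 5.3 × 9.81 = 51.99 N down at 0.2 m → arm 6.6 m, τ = 51.99 × 6.6 = 343.1 N·m clockwise.
Battery pack: 29 × 9.81 = 284.5 N down at 4.7 m → arm 2.1 m, τ = 284.5 × 2.1 = 597.5 N·m clockwise.
Bag of cement: 22 × 9.81 = 215.8 N down at 6.11 m → arm 0.69 m, τ = 215.8 × 0.69 = 148.9 N·m clockwise.
Net load moment about support A = 1990 N·m clockwise.
Reaction R at support B is upward at 1.4 m, arm 5.4 m → moment R × 5.4 counterclockwise.
Στ = 0 ⇒ R × 5.4 = 1990 ⇒ R = 369 N.

R_B ≈ 369 N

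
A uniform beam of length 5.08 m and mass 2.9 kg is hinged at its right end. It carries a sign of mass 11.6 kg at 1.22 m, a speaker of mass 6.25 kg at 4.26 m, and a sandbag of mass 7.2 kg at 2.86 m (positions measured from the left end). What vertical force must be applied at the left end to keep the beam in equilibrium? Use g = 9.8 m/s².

F ≈ 141 N

Choose the right end as the axis so the unknown pivot reaction has zero arm there.
Beam weight: 2.9 × 9.8 = 28.42 N down at 2.54 m → arm 2.54 m, τ = 28.42 × 2.54 = 72.19 N·m counterclockwise.
Sign: 11.6 × 9.8 = 113.7 N down at 1.22 m → arm 3.86 m, τ = 113.7 × 3.86 = 438.9 N·m counterclockwise.
Speaker: 6.25 × 9.8 = 61.25 N down at 4.26 m → arm 0.82 m, τ = 61.25 × 0.82 = 50.22 N·m counterclockwise.
Sandbag: 7.2 × 9.8 = 70.56 N down at 2.86 m → arm 2.22 m, τ = 70.56 × 2.22 = 156.6 N·m counterclockwise.
Net moment of the loads = 717.9 N·m counterclockwise.
The upward force F acts at the left end, arm 5.08 m, giving F × 5.08 clockwise.
Setting net torque to zero: F × 5.08 = 717.9 → F = 717.9 / 5.08 = 141 N.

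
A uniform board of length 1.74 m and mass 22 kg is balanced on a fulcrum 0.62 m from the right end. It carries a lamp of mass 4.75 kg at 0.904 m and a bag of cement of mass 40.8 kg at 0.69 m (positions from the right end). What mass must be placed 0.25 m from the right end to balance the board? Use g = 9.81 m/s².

m ≈ 26.2 kg

Choose the fulcrum (at 0.62 m from the right end) as the axis so the support reaction has zero arm there.
Beam weight: 22 × 9.81 = 215.8 N down at 0.87 m → arm 0.25 m, τ = 215.8 × 0.25 = 53.95 N·m counterclockwise.
Lamp: 4.75 × 9.81 = 46.6 N down at 0.904 m → arm 0.284 m, τ = 46.6 × 0.284 = 13.23 N·m counterclockwise.
Bag of cement: 40.8 × 9.81 = 400.2 N down at 0.69 m → arm 0.07 m, τ = 400.2 × 0.07 = 28.01 N·m counterclockwise.
Net moment of known loads = 95.19 N·m counterclockwise.
An unknown mass m at 0.25 m has arm 0.37 m; its moment is m·g·0.37 clockwise.
Balancing moments: m × 9.81 × 0.37 = 95.19, giving m = 95.19 / (9.81 × 0.37) = 26.2 kg.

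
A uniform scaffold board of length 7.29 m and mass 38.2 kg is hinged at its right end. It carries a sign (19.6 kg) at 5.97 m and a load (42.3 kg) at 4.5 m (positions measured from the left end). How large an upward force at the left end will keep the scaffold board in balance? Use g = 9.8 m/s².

Choose the right end as the axis so the unknown pivot reaction has zero arm there.
Beam weight: 38.2 × 9.8 = 374.4 N down at 3.645 m → arm 3.645 m, τ = 374.4 × 3.645 = 1365 N·m counterclockwise.
Sign: 19.6 × 9.8 = 192.1 N down at 5.97 m → arm 1.32 m, τ = 192.1 × 1.32 = 253.6 N·m counterclockwise.
Load: 42.3 × 9.8 = 414.5 N down at 4.5 m → arm 2.79 m, τ = 414.5 × 2.79 = 1156 N·m counterclockwise.
Net moment of the loads = 2775 N·m counterclockwise.
The upward force F acts at the left end, arm 7.29 m, giving F × 7.29 clockwise.
Setting net torque to zero: F × 7.29 = 2775 → F = 2775 / 7.29 = 381 N.

F ≈ 381 N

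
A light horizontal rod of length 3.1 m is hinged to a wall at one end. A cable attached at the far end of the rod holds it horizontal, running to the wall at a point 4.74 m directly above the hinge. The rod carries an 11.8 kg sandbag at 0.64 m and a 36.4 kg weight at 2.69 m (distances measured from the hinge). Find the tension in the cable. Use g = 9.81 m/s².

T ≈ 399 N

Taking torques about the hinge:
Sandbag: 11.8 × 9.81 = 115.8 N down at 0.64 m → arm 0.64 m, τ = 115.8 × 0.64 = 74.11 N·m clockwise.
Weight: 36.4 × 9.81 = 357.1 N down at 2.69 m → arm 2.69 m, τ = 357.1 × 2.69 = 960.6 N·m clockwise.
Total clockwise load moment = 1035 N·m.
The cable tension T acts at 3.1 m; only its component perpendicular to the rod, T sinθ, produces torque. sinθ = h/√(h²+d²) = 4.74/√(4.74²+3.1²) = 0.8369.
Setting net torque to zero: T × 3.1 × 0.8369 = 1035 → T = 1035 / 2.594 = 399 N.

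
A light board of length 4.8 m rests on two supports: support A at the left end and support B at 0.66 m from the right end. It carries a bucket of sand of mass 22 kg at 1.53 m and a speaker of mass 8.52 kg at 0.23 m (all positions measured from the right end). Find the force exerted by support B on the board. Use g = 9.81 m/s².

About support A:
Bucket of sand: 22 × 9.81 = 215.8 N down at 1.53 m → arm 3.27 m, τ = 215.8 × 3.27 = 705.7 N·m clockwise.
Speaker: 8.52 × 9.81 = 83.58 N down at 0.23 m → arm 4.57 m, τ = 83.58 × 4.57 = 382 N·m clockwise.
Net load moment about support A = 1088 N·m clockwise.
Reaction R at support B is upward at 0.66 m, arm 4.14 m → moment R × 4.14 counterclockwise.
Balancing moments: R × 4.14 = 1088, giving R = 263 N.

R_B ≈ 263 N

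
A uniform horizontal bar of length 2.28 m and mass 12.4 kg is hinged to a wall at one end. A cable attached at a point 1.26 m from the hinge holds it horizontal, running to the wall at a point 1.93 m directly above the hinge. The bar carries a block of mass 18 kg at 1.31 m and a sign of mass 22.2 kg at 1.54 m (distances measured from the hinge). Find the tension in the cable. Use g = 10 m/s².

Taking torques about the hinge:
Beam weight: 12.4 × 10 = 124 N down at 1.14 m → arm 1.14 m, τ = 124 × 1.14 = 141.4 N·m clockwise.
Block: 18 × 10 = 180 N down at 1.31 m → arm 1.31 m, τ = 180 × 1.31 = 235.8 N·m clockwise.
Sign: 22.2 × 10 = 222 N down at 1.54 m → arm 1.54 m, τ = 222 × 1.54 = 341.9 N·m clockwise.
Total clockwise load moment = 719.1 N·m.
The cable tension T acts at 1.26 m; only its component perpendicular to the bar, T sinθ, produces torque. sinθ = h/√(h²+d²) = 1.93/√(1.93²+1.26²) = 0.8374.
Setting net torque to zero: T × 1.26 × 0.8374 = 719.1 → T = 719.1 / 1.055 = 682 N.

T ≈ 682 N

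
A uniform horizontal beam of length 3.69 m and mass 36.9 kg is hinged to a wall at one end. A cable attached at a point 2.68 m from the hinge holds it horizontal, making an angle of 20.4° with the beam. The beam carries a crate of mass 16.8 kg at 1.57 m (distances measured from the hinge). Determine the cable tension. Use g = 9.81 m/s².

T ≈ 992 N

Taking torques about the hinge:
Beam weight: 36.9 × 9.81 = 362 N down at 1.845 m → arm 1.845 m, τ = 362 × 1.845 = 667.9 N·m clockwise.
Crate: 16.8 × 9.81 = 164.8 N down at 1.57 m → arm 1.57 m, τ = 164.8 × 1.57 = 258.7 N·m clockwise.
Total clockwise load moment = 926.6 N·m.
The cable tension T acts at 2.68 m; only its component perpendicular to the beam, T sinθ, produces torque. sin 20.4° = 0.3486.
Setting net torque to zero: T × 2.68 × 0.3486 = 926.6 → T = 926.6 / 0.9342 = 992 N.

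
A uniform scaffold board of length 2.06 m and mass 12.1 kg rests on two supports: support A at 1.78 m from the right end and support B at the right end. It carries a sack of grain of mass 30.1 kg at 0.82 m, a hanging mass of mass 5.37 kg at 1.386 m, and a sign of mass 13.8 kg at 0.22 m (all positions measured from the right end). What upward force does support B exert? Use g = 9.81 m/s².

Taking torques about support A:
Beam weight: 12.1 × 9.81 = 118.7 N down at 1.03 m → arm 0.75 m, τ = 118.7 × 0.75 = 89.03 N·m clockwise.
Sack of grain: 30.1 × 9.81 = 295.3 N down at 0.82 m → arm 0.96 m, τ = 295.3 × 0.96 = 283.5 N·m clockwise.
Hanging mass: 5.37 × 9.81 = 52.68 N down at 1.386 m → arm 0.394 m, τ = 52.68 × 0.394 = 20.76 N·m clockwise.
Sign: 13.8 × 9.81 = 135.4 N down at 0.22 m → arm 1.56 m, τ = 135.4 × 1.56 = 211.2 N·m clockwise.
Net load moment about support A = 604.5 N·m clockwise.
Reaction R at support B is upward at 0 m, arm 1.78 m → moment R × 1.78 counterclockwise.
For rotational equilibrium, R × 1.78 = 604.5, so R = 340 N.

R_B ≈ 340 N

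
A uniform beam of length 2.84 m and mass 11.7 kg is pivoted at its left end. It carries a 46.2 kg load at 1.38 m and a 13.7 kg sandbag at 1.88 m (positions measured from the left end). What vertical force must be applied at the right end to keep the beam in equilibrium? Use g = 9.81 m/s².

Take moments about the left end.
Beam weight: 11.7 × 9.81 = 114.8 N down at 1.42 m → arm 1.42 m, τ = 114.8 × 1.42 = 163 N·m clockwise.
Load: 46.2 × 9.81 = 453.2 N down at 1.38 m → arm 1.38 m, τ = 453.2 × 1.38 = 625.4 N·m clockwise.
Sandbag: 13.7 × 9.81 = 134.4 N down at 1.88 m → arm 1.88 m, τ = 134.4 × 1.88 = 252.7 N·m clockwise.
Net moment of the loads = 1041 N·m clockwise.
The upward force F acts at the right end, arm 2.84 m, giving F × 2.84 counterclockwise.
Setting net torque to zero: F × 2.84 = 1041 → F = 1041 / 2.84 = 367 N.

F ≈ 367 N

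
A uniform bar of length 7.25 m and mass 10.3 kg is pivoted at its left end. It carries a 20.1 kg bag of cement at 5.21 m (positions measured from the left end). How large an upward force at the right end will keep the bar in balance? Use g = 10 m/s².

F ≈ 196 N

Take moments about the left end.
Beam weight: 10.3 × 10 = 103 N down at 3.625 m → arm 3.625 m, τ = 103 × 3.625 = 373.4 N·m clockwise.
Bag of cement: 20.1 × 10 = 201 N down at 5.21 m → arm 5.21 m, τ = 201 × 5.21 = 1047 N·m clockwise.
Net moment of the loads = 1420 N·m clockwise.
The upward force F acts at the right end, arm 7.25 m, giving F × 7.25 counterclockwise.
Balancing moments: F × 7.25 = 1420, giving F = 1420 / 7.25 = 196 N.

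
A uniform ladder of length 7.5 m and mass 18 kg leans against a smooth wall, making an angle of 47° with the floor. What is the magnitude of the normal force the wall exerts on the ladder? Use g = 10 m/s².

Choose the foot of the ladder as the axis so the floor normal and friction both act there and drop out.
Ladder weight 18×10 = 180 N acts at 3.75 m along the ladder; its horizontal arm is 3.75·cos47° = 2.557 m → τ = 460.3 N·m clockwise.
Wall normal N acts horizontally at the top; its moment arm is the height L sinθ = 7.5·sin47° = 5.485 m, counterclockwise.
Balancing moments: N × 5.485 = 460.3, giving N = 83.9 N.

N_wall ≈ 83.9 N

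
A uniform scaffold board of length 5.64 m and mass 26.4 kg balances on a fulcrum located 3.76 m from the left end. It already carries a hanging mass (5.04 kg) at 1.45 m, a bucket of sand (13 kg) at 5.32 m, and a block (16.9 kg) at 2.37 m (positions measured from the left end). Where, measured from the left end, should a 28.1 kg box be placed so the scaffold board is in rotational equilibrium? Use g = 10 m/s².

x ≈ 5.17 m from the left end

Take moments about the fulcrum (at 3.76 m from the left end).
Beam weight: 26.4 × 10 = 264 N down at 2.82 m → arm 0.94 m, τ = 264 × 0.94 = 248.2 N·m counterclockwise.
Hanging mass: 5.04 × 10 = 50.4 N down at 1.45 m → arm 2.31 m, τ = 50.4 × 2.31 = 116.4 N·m counterclockwise.
Bucket of sand: 13 × 10 = 130 N down at 5.32 m → arm 1.56 m, τ = 130 × 1.56 = 202.8 N·m clockwise.
Block: 16.9 × 10 = 169 N down at 2.37 m → arm 1.39 m, τ = 169 × 1.39 = 234.9 N·m counterclockwise.
Net moment of existing loads = 396.7 N·m counterclockwise.
The box weighs 28.1 × 10 = 281 N and must supply an equal clockwise moment, so its lever arm about the fulcrum is 396.7 / 281 = 1.41 m.
That puts it at 3.76 + 1.41 = 5.17 m from the left end.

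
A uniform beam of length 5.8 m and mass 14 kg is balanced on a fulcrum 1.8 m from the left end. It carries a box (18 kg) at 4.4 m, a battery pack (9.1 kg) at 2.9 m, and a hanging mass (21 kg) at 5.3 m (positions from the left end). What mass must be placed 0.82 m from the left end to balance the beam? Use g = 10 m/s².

m ≈ 149 kg

About the fulcrum (at 1.8 m from the left end):
Beam weight: 14 × 10 = 140 N down at 2.9 m → arm 1.1 m, τ = 140 × 1.1 = 154 N·m clockwise.
Box: 18 × 10 = 180 N down at 4.4 m → arm 2.6 m, τ = 180 × 2.6 = 468 N·m clockwise.
Battery pack: 9.1 × 10 = 91 N down at 2.9 m → arm 1.1 m, τ = 91 × 1.1 = 100.1 N·m clockwise.
Hanging mass: 21 × 10 = 210 N down at 5.3 m → arm 3.5 m, τ = 210 × 3.5 = 735 N·m clockwise.
Net moment of known loads = 1457 N·m clockwise.
An unknown mass m at 0.82 m has arm 0.98 m; its moment is m·g·0.98 counterclockwise.
Setting net torque to zero: m × 10 × 0.98 = 1457 → m = 1457 / (10 × 0.98) = 149 kg.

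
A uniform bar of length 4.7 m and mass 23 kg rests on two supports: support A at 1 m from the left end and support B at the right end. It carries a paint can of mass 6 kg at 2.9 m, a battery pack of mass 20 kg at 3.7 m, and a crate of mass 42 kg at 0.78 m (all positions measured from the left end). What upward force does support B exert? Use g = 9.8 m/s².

Taking torques about support A:
Beam weight: 23 × 9.8 = 225.4 N down at 2.35 m → arm 1.35 m, τ = 225.4 × 1.35 = 304.3 N·m clockwise.
Paint can: 6 × 9.8 = 58.8 N down at 2.9 m → arm 1.9 m, τ = 58.8 × 1.9 = 111.7 N·m clockwise.
Battery pack: 20 × 9.8 = 196 N down at 3.7 m → arm 2.7 m, τ = 196 × 2.7 = 529.2 N·m clockwise.
Crate: 42 × 9.8 = 411.6 N down at 0.78 m → arm 0.22 m, τ = 411.6 × 0.22 = 90.55 N·m counterclockwise.
Net load moment about support A = 854.7 N·m clockwise.
Reaction R at support B is upward at 4.7 m, arm 3.7 m → moment R × 3.7 counterclockwise.
Setting net torque to zero: R × 3.7 = 854.7 → R = 231 N.

R_B ≈ 231 N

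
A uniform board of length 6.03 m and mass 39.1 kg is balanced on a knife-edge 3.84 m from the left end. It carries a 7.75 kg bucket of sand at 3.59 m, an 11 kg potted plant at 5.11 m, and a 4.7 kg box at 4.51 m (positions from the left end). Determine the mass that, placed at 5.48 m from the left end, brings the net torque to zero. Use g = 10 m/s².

m ≈ 10.4 kg

Choose the knife-edge (at 3.84 m from the left end) as the axis so the support reaction has zero arm there.
Beam weight: 39.1 × 10 = 391 N down at 3.015 m → arm 0.825 m, τ = 391 × 0.825 = 322.6 N·m counterclockwise.
Bucket of sand: 7.75 × 10 = 77.5 N down at 3.59 m → arm 0.25 m, τ = 77.5 × 0.25 = 19.38 N·m counterclockwise.
Potted plant: 11 × 10 = 110 N down at 5.11 m → arm 1.27 m, τ = 110 × 1.27 = 139.7 N·m clockwise.
Box: 4.7 × 10 = 47 N down at 4.51 m → arm 0.67 m, τ = 47 × 0.67 = 31.49 N·m clockwise.
Net moment of known loads = 170.8 N·m counterclockwise.
An unknown mass m at 5.48 m has arm 1.64 m; its moment is m·g·1.64 clockwise.
Στ = 0 ⇒ m × 10 × 1.64 = 170.8 ⇒ m = 170.8 / (10 × 1.64) = 10.4 kg.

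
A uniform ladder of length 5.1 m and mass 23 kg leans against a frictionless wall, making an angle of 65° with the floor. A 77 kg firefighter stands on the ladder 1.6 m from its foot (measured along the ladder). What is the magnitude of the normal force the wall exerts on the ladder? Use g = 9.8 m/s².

About the foot of the ladder:
Ladder weight 23×9.8 = 225.4 N acts at 2.55 m along the ladder; its horizontal arm is 2.55·cos65° = 1.078 m → τ = 243 N·m clockwise.
Firefighter: 77×9.8 = 754.6 N at 1.6 m → arm 0.6762 m → τ = 510.3 N·m clockwise.
Wall normal N acts horizontally at the top; its moment arm is the height L sinθ = 5.1·sin65° = 4.622 m, counterclockwise.
Setting net torque to zero: N × 4.622 = 753.3 → N = 163 N.

N_wall ≈ 163 N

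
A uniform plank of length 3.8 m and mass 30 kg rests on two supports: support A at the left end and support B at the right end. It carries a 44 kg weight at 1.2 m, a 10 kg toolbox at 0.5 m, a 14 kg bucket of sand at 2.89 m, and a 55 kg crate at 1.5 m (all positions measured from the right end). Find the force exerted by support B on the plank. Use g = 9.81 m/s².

R_B ≈ 887 N

Taking torques about support A:
Beam weight: 30 × 9.81 = 294.3 N down at 1.9 m → arm 1.9 m, τ = 294.3 × 1.9 = 559.2 N·m clockwise.
Weight: 44 × 9.81 = 431.6 N down at 1.2 m → arm 2.6 m, τ = 431.6 × 2.6 = 1122 N·m clockwise.
Toolbox: 10 × 9.81 = 98.1 N down at 0.5 m → arm 3.3 m, τ = 98.1 × 3.3 = 323.7 N·m clockwise.
Bucket of sand: 14 × 9.81 = 137.3 N down at 2.89 m → arm 0.91 m, τ = 137.3 × 0.91 = 124.9 N·m clockwise.
Crate: 55 × 9.81 = 539.6 N down at 1.5 m → arm 2.3 m, τ = 539.6 × 2.3 = 1241 N·m clockwise.
Net load moment about support A = 3371 N·m clockwise.
Reaction R at support B is upward at 0 m, arm 3.8 m → moment R × 3.8 counterclockwise.
Setting net torque to zero: R × 3.8 = 3371 → R = 887 N.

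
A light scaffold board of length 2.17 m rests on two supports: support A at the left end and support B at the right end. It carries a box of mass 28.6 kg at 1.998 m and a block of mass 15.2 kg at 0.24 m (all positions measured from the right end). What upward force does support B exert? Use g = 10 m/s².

R_B ≈ 158 N

About support A:
Box: 28.6 × 10 = 286 N down at 1.998 m → arm 0.172 m, τ = 286 × 0.172 = 49.19 N·m clockwise.
Block: 15.2 × 10 = 152 N down at 0.24 m → arm 1.93 m, τ = 152 × 1.93 = 293.4 N·m clockwise.
Net load moment about support A = 342.6 N·m clockwise.
Reaction R at support B is upward at 0 m, arm 2.17 m → moment R × 2.17 counterclockwise.
Balancing moments: R × 2.17 = 342.6, giving R = 158 N.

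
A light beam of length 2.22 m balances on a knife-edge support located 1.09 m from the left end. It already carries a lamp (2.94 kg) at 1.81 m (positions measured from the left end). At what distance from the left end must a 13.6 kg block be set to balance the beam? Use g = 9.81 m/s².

x ≈ 0.934 m from the left end

About the knife-edge support (at 1.09 m from the left end):
Lamp: 2.94 × 9.81 = 28.84 N down at 1.81 m → arm 0.72 m, τ = 28.84 × 0.72 = 20.76 N·m clockwise.
Net moment of existing loads = 20.76 N·m clockwise.
The block weighs 13.6 × 9.81 = 133.4 N and must supply an equal counterclockwise moment, so its lever arm about the knife-edge support is 20.76 / 133.4 = 0.156 m.
That puts it at 1.09 − 0.156 = 0.934 m from the left end.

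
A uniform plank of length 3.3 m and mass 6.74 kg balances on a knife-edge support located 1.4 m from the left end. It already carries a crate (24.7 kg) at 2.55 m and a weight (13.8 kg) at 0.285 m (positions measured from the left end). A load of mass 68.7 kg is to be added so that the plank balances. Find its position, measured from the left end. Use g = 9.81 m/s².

Choose the knife-edge support (at 1.4 m from the left end) as the axis so the support reaction has zero arm there.
Beam weight: 6.74 × 9.81 = 66.12 N down at 1.65 m → arm 0.25 m, τ = 66.12 × 0.25 = 16.53 N·m clockwise.
Crate: 24.7 × 9.81 = 242.3 N down at 2.55 m → arm 1.15 m, τ = 242.3 × 1.15 = 278.6 N·m clockwise.
Weight: 13.8 × 9.81 = 135.4 N down at 0.285 m → arm 1.115 m, τ = 135.4 × 1.115 = 151 N·m counterclockwise.
Net moment of existing loads = 144.1 N·m clockwise.
The load weighs 68.7 × 9.81 = 673.9 N and must supply an equal counterclockwise moment, so its lever arm about the knife-edge support is 144.1 / 673.9 = 0.214 m.
That puts it at 1.4 − 0.214 = 1.19 m from the left end.

x ≈ 1.19 m from the left end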